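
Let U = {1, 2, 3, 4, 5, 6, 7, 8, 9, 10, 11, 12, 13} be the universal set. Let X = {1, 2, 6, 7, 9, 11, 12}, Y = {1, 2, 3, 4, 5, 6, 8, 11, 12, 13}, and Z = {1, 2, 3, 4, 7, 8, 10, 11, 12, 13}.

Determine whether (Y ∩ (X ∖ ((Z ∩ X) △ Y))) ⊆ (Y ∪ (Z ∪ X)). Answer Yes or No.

Yes

Z ∩ X = {1, 2, 7, 11, 12}
(Z ∩ X) △ Y = {3, 4, 5, 6, 7, 8, 13}
X ∖ ((Z ∩ X) △ Y) = {1, 2, 9, 11, 12}
Y ∩ (X ∖ ((Z ∩ X) △ Y)) = {1, 2, 11, 12}
Z ∪ X = {1, 2, 3, 4, 6, 7, 8, 9, 10, 11, 12, 13}
Y ∪ (Z ∪ X) = {1, 2, 3, 4, 5, 6, 7, 8, 9, 10, 11, 12, 13}
Every element of {1, 2, 11, 12} is in {1, 2, 3, 4, 5, 6, 7, 8, 9, 10, 11, 12, 13}, so Y ∩ (X ∖ ((Z ∩ X) △ Y)) ⊆ Y ∪ (Z ∪ X).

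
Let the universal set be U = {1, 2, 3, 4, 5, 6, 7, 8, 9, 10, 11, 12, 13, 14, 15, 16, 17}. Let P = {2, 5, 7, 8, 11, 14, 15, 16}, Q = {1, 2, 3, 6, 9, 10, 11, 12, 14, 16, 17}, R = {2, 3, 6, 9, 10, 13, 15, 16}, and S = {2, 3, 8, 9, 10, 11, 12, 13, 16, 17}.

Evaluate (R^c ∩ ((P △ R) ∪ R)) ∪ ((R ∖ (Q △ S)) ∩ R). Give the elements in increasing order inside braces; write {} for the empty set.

{2, 3, 5, 7, 8, 9, 10, 11, 14, 15, 16}

R^c = {1, 4, 5, 7, 8, 11, 12, 14, 17}
P △ R = {3, 5, 6, 7, 8, 9, 10, 11, 13, 14}
(P △ R) ∪ R = {2, 3, 5, 6, 7, 8, 9, 10, 11, 13, 14, 15, 16}
R^c ∩ ((P △ R) ∪ R) = {5, 7, 8, 11, 14}
Q △ S = {1, 6, 8, 13, 14}
R ∖ (Q △ S) = {2, 3, 9, 10, 15, 16}
(R ∖ (Q △ S)) ∩ R = {2, 3, 9, 10, 15, 16}
(R^c ∩ ((P △ R) ∪ R)) ∪ ((R ∖ (Q △ S)) ∩ R) = {2, 3, 5, 7, 8, 9, 10, 11, 14, 15, 16}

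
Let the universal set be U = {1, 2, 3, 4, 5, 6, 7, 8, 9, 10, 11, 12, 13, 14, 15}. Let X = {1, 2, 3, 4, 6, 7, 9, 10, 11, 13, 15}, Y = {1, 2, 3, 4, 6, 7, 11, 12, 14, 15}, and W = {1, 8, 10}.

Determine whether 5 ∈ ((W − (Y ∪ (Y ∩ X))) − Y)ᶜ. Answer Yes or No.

Yes

5 ∉ Y and 5 ∉ X, so 5 ∉ Y ∩ X
5 ∉ Y and 5 ∉ (Y ∩ X), so 5 ∉ Y ∪ (Y ∩ X)
5 ∉ W and 5 ∉ (Y ∪ (Y ∩ X)), so 5 ∉ W − (Y ∪ (Y ∩ X))
5 ∉ (W − (Y ∪ (Y ∩ X))) and 5 ∉ Y, so 5 ∉ (W − (Y ∪ (Y ∩ X))) − Y
5 ∈ ((W − (Y ∪ (Y ∩ X))) − Y)ᶜ since 5 ∉ ((W − (Y ∪ (Y ∩ X))) − Y)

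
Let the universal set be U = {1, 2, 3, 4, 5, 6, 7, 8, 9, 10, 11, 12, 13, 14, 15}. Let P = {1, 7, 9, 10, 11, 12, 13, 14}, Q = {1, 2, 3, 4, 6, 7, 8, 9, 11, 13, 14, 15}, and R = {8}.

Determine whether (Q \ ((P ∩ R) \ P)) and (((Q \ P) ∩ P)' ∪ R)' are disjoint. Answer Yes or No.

P ∩ R = {}
(P ∩ R) \ P = {}
Q \ ((P ∩ R) \ P) = {1, 2, 3, 4, 6, 7, 8, 9, 11, 13, 14, 15}
Q \ P = {2, 3, 4, 6, 8, 15}
(Q \ P) ∩ P = {}
((Q \ P) ∩ P)' = {1, 2, 3, 4, 5, 6, 7, 8, 9, 10, 11, 12, 13, 14, 15}
((Q \ P) ∩ P)' ∪ R = {1, 2, 3, 4, 5, 6, 7, 8, 9, 10, 11, 12, 13, 14, 15}
(((Q \ P) ∩ P)' ∪ R)' = {}
{1, 2, 3, 4, 6, 7, 8, 9, 11, 13, 14, 15} and {} share no elements.

Yes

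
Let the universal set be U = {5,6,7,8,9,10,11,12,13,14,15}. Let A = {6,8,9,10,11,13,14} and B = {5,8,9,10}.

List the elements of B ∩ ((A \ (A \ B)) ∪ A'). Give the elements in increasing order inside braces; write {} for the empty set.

{5,8,9,10}

A \ B = {6,11,13,14}
A \ (A \ B) = {8,9,10}
A' = {5,7,12,15}
(A \ (A \ B)) ∪ A' = {5,7,8,9,10,12,15}
B ∩ ((A \ (A \ B)) ∪ A') = {5,8,9,10}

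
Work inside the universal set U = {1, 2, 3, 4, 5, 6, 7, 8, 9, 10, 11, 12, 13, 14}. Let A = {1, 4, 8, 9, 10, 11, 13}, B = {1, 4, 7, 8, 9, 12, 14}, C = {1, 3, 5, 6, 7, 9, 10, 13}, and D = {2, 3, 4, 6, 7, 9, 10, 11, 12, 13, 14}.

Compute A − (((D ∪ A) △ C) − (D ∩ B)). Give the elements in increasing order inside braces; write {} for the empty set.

{1, 4, 9, 10, 13}

D ∪ A = {1, 2, 3, 4, 6, 7, 8, 9, 10, 11, 12, 13, 14}
(D ∪ A) △ C = {2, 4, 5, 8, 11, 12, 14}
D ∩ B = {4, 7, 9, 12, 14}
((D ∪ A) △ C) − (D ∩ B) = {2, 5, 8, 11}
A − (((D ∪ A) △ C) − (D ∩ B)) = {1, 4, 9, 10, 13}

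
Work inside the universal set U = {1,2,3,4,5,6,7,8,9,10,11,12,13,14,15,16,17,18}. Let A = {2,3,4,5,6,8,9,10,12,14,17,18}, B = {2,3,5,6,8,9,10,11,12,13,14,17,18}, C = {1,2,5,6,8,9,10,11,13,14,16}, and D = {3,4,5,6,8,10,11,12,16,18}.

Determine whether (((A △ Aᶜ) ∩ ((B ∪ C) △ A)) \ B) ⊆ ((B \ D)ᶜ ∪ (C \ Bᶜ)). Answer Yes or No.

Aᶜ = {1,7,11,13,15,16}
A △ Aᶜ = {1,2,3,4,5,6,7,8,9,10,11,12,13,14,15,16,17,18}
B ∪ C = {1,2,3,5,6,8,9,10,11,12,13,14,16,17,18}
(B ∪ C) △ A = {1,4,11,13,16}
(A △ Aᶜ) ∩ ((B ∪ C) △ A) = {1,4,11,13,16}
((A △ Aᶜ) ∩ ((B ∪ C) △ A)) \ B = {1,4,16}
B \ D = {2,9,13,14,17}
(B \ D)ᶜ = {1,3,4,5,6,7,8,10,11,12,15,16,18}
Bᶜ = {1,4,7,15,16}
C \ Bᶜ = {2,5,6,8,9,10,11,13,14}
(B \ D)ᶜ ∪ (C \ Bᶜ) = {1,2,3,4,5,6,7,8,9,10,11,12,13,14,15,16,18}
Every element of {1,4,16} is in {1,2,3,4,5,6,7,8,9,10,11,12,13,14,15,16,18}, so ((A △ Aᶜ) ∩ ((B ∪ C) △ A)) \ B ⊆ (B \ D)ᶜ ∪ (C \ Bᶜ).

Yes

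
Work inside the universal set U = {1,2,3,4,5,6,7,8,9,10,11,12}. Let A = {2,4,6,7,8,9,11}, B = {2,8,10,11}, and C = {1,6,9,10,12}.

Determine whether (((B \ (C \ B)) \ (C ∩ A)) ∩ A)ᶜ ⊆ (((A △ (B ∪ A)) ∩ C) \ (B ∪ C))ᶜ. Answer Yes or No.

C \ B = {1,6,9,12}
B \ (C \ B) = {2,8,10,11}
C ∩ A = {6,9}
(B \ (C \ B)) \ (C ∩ A) = {2,8,10,11}
((B \ (C \ B)) \ (C ∩ A)) ∩ A = {2,8,11}
(((B \ (C \ B)) \ (C ∩ A)) ∩ A)ᶜ = {1,3,4,5,6,7,9,10,12}
B ∪ A = {2,4,6,7,8,9,10,11}
A △ (B ∪ A) = {10}
(A △ (B ∪ A)) ∩ C = {10}
B ∪ C = {1,2,6,8,9,10,11,12}
((A △ (B ∪ A)) ∩ C) \ (B ∪ C) = {}
(((A △ (B ∪ A)) ∩ C) \ (B ∪ C))ᶜ = {1,2,3,4,5,6,7,8,9,10,11,12}
Every element of {1,3,4,5,6,7,9,10,12} is in {1,2,3,4,5,6,7,8,9,10,11,12}, so (((B \ (C \ B)) \ (C ∩ A)) ∩ A)ᶜ ⊆ (((A △ (B ∪ A)) ∩ C) \ (B ∪ C))ᶜ.

Yes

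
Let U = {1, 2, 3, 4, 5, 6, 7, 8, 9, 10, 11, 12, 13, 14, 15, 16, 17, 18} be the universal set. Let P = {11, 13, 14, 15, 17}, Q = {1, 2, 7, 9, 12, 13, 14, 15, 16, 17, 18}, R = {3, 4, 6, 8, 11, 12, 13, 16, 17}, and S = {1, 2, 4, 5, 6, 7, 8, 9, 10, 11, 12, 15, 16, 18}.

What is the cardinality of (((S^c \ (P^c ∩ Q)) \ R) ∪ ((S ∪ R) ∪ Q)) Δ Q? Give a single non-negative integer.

S^c = {3, 13, 14, 17}
P^c = {1, 2, 3, 4, 5, 6, 7, 8, 9, 10, 12, 16, 18}
P^c ∩ Q = {1, 2, 7, 9, 12, 16, 18}
S^c \ (P^c ∩ Q) = {3, 13, 14, 17}
(S^c \ (P^c ∩ Q)) \ R = {14}
S ∪ R = {1, 2, 3, 4, 5, 6, 7, 8, 9, 10, 11, 12, 13, 15, 16, 17, 18}
(S ∪ R) ∪ Q = {1, 2, 3, 4, 5, 6, 7, 8, 9, 10, 11, 12, 13, 14, 15, 16, 17, 18}
((S^c \ (P^c ∩ Q)) \ R) ∪ ((S ∪ R) ∪ Q) = {1, 2, 3, 4, 5, 6, 7, 8, 9, 10, 11, 12, 13, 14, 15, 16, 17, 18}
(((S^c \ (P^c ∩ Q)) \ R) ∪ ((S ∪ R) ∪ Q)) Δ Q = {3, 4, 5, 6, 8, 10, 11}
|(((S^c \ (P^c ∩ Q)) \ R) ∪ ((S ∪ R) ∪ Q)) Δ Q| = 7

7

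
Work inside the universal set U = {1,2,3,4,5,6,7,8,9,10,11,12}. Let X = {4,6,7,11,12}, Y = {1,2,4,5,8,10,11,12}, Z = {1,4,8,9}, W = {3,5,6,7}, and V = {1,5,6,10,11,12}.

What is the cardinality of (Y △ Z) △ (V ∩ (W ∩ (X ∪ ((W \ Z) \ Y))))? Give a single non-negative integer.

7

Y △ Z = {2,5,9,10,11,12}
W \ Z = {3,5,6,7}
(W \ Z) \ Y = {3,6,7}
X ∪ ((W \ Z) \ Y) = {3,4,6,7,11,12}
W ∩ (X ∪ ((W \ Z) \ Y)) = {3,6,7}
V ∩ (W ∩ (X ∪ ((W \ Z) \ Y))) = {6}
(Y △ Z) △ (V ∩ (W ∩ (X ∪ ((W \ Z) \ Y)))) = {2,5,6,9,10,11,12}
|(Y △ Z) △ (V ∩ (W ∩ (X ∪ ((W \ Z) \ Y))))| = 7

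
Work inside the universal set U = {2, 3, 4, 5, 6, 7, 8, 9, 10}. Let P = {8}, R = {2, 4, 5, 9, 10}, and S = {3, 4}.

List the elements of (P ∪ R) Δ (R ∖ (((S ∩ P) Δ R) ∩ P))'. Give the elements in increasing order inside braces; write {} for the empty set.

{2, 3, 4, 5, 6, 7, 9, 10}

P ∪ R = {2, 4, 5, 8, 9, 10}
S ∩ P = {}
(S ∩ P) Δ R = {2, 4, 5, 9, 10}
((S ∩ P) Δ R) ∩ P = {}
R ∖ (((S ∩ P) Δ R) ∩ P) = {2, 4, 5, 9, 10}
(R ∖ (((S ∩ P) Δ R) ∩ P))' = {3, 6, 7, 8}
(P ∪ R) Δ (R ∖ (((S ∩ P) Δ R) ∩ P))' = {2, 3, 4, 5, 6, 7, 9, 10}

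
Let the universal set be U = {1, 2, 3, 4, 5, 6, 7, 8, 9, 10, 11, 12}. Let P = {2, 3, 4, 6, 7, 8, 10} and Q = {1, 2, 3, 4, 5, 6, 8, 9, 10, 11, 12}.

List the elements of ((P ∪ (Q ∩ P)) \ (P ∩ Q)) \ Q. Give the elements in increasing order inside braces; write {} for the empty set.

{7}

Q ∩ P = {2, 3, 4, 6, 8, 10}
P ∪ (Q ∩ P) = {2, 3, 4, 6, 7, 8, 10}
P ∩ Q = {2, 3, 4, 6, 8, 10}
(P ∪ (Q ∩ P)) \ (P ∩ Q) = {7}
((P ∪ (Q ∩ P)) \ (P ∩ Q)) \ Q = {7}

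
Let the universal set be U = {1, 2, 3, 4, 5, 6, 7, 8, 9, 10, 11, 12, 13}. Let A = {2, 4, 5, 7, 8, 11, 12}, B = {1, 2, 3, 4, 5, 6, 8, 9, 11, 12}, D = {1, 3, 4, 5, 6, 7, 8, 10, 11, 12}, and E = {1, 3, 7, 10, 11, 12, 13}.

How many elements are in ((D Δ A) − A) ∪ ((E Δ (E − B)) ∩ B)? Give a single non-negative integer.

D Δ A = {1, 2, 3, 6, 10}
(D Δ A) − A = {1, 3, 6, 10}
E − B = {7, 10, 13}
E Δ (E − B) = {1, 3, 11, 12}
(E Δ (E − B)) ∩ B = {1, 3, 11, 12}
((D Δ A) − A) ∪ ((E Δ (E − B)) ∩ B) = {1, 3, 6, 10, 11, 12}
|((D Δ A) − A) ∪ ((E Δ (E − B)) ∩ B)| = 6

6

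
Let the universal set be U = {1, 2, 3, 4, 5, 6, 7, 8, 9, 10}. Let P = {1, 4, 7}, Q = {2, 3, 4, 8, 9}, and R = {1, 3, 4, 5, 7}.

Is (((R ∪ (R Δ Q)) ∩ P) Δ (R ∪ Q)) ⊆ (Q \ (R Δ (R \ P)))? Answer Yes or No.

No

R Δ Q = {1, 2, 5, 7, 8, 9}
R ∪ (R Δ Q) = {1, 2, 3, 4, 5, 7, 8, 9}
(R ∪ (R Δ Q)) ∩ P = {1, 4, 7}
R ∪ Q = {1, 2, 3, 4, 5, 7, 8, 9}
((R ∪ (R Δ Q)) ∩ P) Δ (R ∪ Q) = {2, 3, 5, 8, 9}
R \ P = {3, 5}
R Δ (R \ P) = {1, 4, 7}
Q \ (R Δ (R \ P)) = {2, 3, 8, 9}
5 ∈ ((R ∪ (R Δ Q)) ∩ P) Δ (R ∪ Q) but 5 ∉ Q \ (R Δ (R \ P)), so the inclusion fails.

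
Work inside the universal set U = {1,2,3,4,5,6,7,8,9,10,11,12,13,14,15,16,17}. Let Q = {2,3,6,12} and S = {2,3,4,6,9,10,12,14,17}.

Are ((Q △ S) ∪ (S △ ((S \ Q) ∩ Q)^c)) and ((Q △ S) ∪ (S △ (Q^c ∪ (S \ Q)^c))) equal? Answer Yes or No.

Yes

Q △ S = {4,9,10,14,17}
S \ Q = {4,9,10,14,17}
(S \ Q) ∩ Q = {}
((S \ Q) ∩ Q)^c = {1,2,3,4,5,6,7,8,9,10,11,12,13,14,15,16,17}
S △ ((S \ Q) ∩ Q)^c = {1,5,7,8,11,13,15,16}
(Q △ S) ∪ (S △ ((S \ Q) ∩ Q)^c) = {1,4,5,7,8,9,10,11,13,14,15,16,17}
Q^c = {1,4,5,7,8,9,10,11,13,14,15,16,17}
(S \ Q)^c = {1,2,3,5,6,7,8,11,12,13,15,16}
Q^c ∪ (S \ Q)^c = {1,2,3,4,5,6,7,8,9,10,11,12,13,14,15,16,17}
S △ (Q^c ∪ (S \ Q)^c) = {1,5,7,8,11,13,15,16}
(Q △ S) ∪ (S △ (Q^c ∪ (S \ Q)^c)) = {1,4,5,7,8,9,10,11,13,14,15,16,17}
Both equal {1,4,5,7,8,9,10,11,13,14,15,16,17}, so (Q △ S) ∪ (S △ ((S \ Q) ∩ Q)^c) = (Q △ S) ∪ (S △ (Q^c ∪ (S \ Q)^c)).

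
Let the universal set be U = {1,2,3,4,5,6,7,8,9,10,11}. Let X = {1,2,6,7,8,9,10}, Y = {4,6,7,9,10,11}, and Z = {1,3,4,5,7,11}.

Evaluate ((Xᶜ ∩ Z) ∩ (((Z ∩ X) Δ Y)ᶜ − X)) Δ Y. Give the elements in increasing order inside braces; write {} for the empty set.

{3,4,5,6,7,9,10,11}

Xᶜ = {3,4,5,11}
Xᶜ ∩ Z = {3,4,5,11}
Z ∩ X = {1,7}
(Z ∩ X) Δ Y = {1,4,6,9,10,11}
((Z ∩ X) Δ Y)ᶜ = {2,3,5,7,8}
((Z ∩ X) Δ Y)ᶜ − X = {3,5}
(Xᶜ ∩ Z) ∩ (((Z ∩ X) Δ Y)ᶜ − X) = {3,5}
((Xᶜ ∩ Z) ∩ (((Z ∩ X) Δ Y)ᶜ − X)) Δ Y = {3,4,5,6,7,9,10,11}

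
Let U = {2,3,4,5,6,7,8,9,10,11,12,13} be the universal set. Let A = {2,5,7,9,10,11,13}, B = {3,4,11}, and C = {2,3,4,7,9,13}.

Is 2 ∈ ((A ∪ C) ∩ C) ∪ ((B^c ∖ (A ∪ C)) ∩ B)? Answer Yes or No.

2 ∈ A and 2 ∈ C, so 2 ∈ A ∪ C
2 ∈ (A ∪ C) and 2 ∈ C, so 2 ∈ (A ∪ C) ∩ C
2 ∉ B, so 2 ∈ B^c
2 ∈ A and 2 ∈ C, so 2 ∈ A ∪ C
2 ∈ B^c and 2 ∈ (A ∪ C), so 2 ∉ B^c ∖ (A ∪ C)
2 ∉ (B^c ∖ (A ∪ C)) and 2 ∉ B, so 2 ∉ (B^c ∖ (A ∪ C)) ∩ B
2 ∈ ((A ∪ C) ∩ C) and 2 ∉ ((B^c ∖ (A ∪ C)) ∩ B), so 2 ∈ ((A ∪ C) ∩ C) ∪ ((B^c ∖ (A ∪ C)) ∩ B)

Yes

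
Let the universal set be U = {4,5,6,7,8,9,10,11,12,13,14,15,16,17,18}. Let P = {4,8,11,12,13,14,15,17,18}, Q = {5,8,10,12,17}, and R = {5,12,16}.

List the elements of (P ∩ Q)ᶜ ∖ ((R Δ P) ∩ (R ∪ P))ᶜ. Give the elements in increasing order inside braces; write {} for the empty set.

P ∩ Q = {8,12,17}
(P ∩ Q)ᶜ = {4,5,6,7,9,10,11,13,14,15,16,18}
R Δ P = {4,5,8,11,13,14,15,16,17,18}
R ∪ P = {4,5,8,11,12,13,14,15,16,17,18}
(R Δ P) ∩ (R ∪ P) = {4,5,8,11,13,14,15,16,17,18}
((R Δ P) ∩ (R ∪ P))ᶜ = {6,7,9,10,12}
(P ∩ Q)ᶜ ∖ ((R Δ P) ∩ (R ∪ P))ᶜ = {4,5,11,13,14,15,16,18}

{4,5,11,13,14,15,16,18}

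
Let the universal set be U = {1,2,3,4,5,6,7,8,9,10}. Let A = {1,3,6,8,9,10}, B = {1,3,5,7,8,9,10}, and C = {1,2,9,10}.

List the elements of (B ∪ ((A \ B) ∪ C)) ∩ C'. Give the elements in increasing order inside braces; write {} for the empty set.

{3,5,6,7,8}

A \ B = {6}
(A \ B) ∪ C = {1,2,6,9,10}
B ∪ ((A \ B) ∪ C) = {1,2,3,5,6,7,8,9,10}
C' = {3,4,5,6,7,8}
(B ∪ ((A \ B) ∪ C)) ∩ C' = {3,5,6,7,8}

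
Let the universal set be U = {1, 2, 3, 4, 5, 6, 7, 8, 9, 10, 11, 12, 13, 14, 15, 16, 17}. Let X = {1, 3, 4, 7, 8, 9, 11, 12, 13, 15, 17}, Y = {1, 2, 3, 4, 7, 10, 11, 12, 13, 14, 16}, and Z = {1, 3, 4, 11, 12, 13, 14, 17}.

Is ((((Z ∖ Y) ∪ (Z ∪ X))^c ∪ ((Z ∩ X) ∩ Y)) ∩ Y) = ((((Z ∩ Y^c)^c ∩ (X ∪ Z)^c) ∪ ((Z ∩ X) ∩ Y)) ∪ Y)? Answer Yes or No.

No

Z ∖ Y = {17}
Z ∪ X = {1, 3, 4, 7, 8, 9, 11, 12, 13, 14, 15, 17}
(Z ∖ Y) ∪ (Z ∪ X) = {1, 3, 4, 7, 8, 9, 11, 12, 13, 14, 15, 17}
((Z ∖ Y) ∪ (Z ∪ X))^c = {2, 5, 6, 10, 16}
Z ∩ X = {1, 3, 4, 11, 12, 13, 17}
(Z ∩ X) ∩ Y = {1, 3, 4, 11, 12, 13}
((Z ∖ Y) ∪ (Z ∪ X))^c ∪ ((Z ∩ X) ∩ Y) = {1, 2, 3, 4, 5, 6, 10, 11, 12, 13, 16}
(((Z ∖ Y) ∪ (Z ∪ X))^c ∪ ((Z ∩ X) ∩ Y)) ∩ Y = {1, 2, 3, 4, 10, 11, 12, 13, 16}
Y^c = {5, 6, 8, 9, 15, 17}
Z ∩ Y^c = {17}
(Z ∩ Y^c)^c = {1, 2, 3, 4, 5, 6, 7, 8, 9, 10, 11, 12, 13, 14, 15, 16}
X ∪ Z = {1, 3, 4, 7, 8, 9, 11, 12, 13, 14, 15, 17}
(X ∪ Z)^c = {2, 5, 6, 10, 16}
(Z ∩ Y^c)^c ∩ (X ∪ Z)^c = {2, 5, 6, 10, 16}
((Z ∩ Y^c)^c ∩ (X ∪ Z)^c) ∪ ((Z ∩ X) ∩ Y) = {1, 2, 3, 4, 5, 6, 10, 11, 12, 13, 16}
(((Z ∩ Y^c)^c ∩ (X ∪ Z)^c) ∪ ((Z ∩ X) ∩ Y)) ∪ Y = {1, 2, 3, 4, 5, 6, 7, 10, 11, 12, 13, 14, 16}
5 ∈ (((Z ∩ Y^c)^c ∩ (X ∪ Z)^c) ∪ ((Z ∩ X) ∩ Y)) ∪ Y but 5 ∉ (((Z ∖ Y) ∪ (Z ∪ X))^c ∪ ((Z ∩ X) ∩ Y)) ∩ Y, so they differ.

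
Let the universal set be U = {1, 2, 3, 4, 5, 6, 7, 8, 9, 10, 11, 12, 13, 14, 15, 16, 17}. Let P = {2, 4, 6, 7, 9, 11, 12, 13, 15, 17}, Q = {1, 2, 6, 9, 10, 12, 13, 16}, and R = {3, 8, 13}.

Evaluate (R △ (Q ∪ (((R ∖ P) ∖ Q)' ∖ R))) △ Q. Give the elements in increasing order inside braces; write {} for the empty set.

R ∖ P = {3, 8}
(R ∖ P) ∖ Q = {3, 8}
((R ∖ P) ∖ Q)' = {1, 2, 4, 5, 6, 7, 9, 10, 11, 12, 13, 14, 15, 16, 17}
((R ∖ P) ∖ Q)' ∖ R = {1, 2, 4, 5, 6, 7, 9, 10, 11, 12, 14, 15, 16, 17}
Q ∪ (((R ∖ P) ∖ Q)' ∖ R) = {1, 2, 4, 5, 6, 7, 9, 10, 11, 12, 13, 14, 15, 16, 17}
R △ (Q ∪ (((R ∖ P) ∖ Q)' ∖ R)) = {1, 2, 3, 4, 5, 6, 7, 8, 9, 10, 11, 12, 14, 15, 16, 17}
(R △ (Q ∪ (((R ∖ P) ∖ Q)' ∖ R))) △ Q = {3, 4, 5, 7, 8, 11, 13, 14, 15, 17}

{3, 4, 5, 7, 8, 11, 13, 14, 15, 17}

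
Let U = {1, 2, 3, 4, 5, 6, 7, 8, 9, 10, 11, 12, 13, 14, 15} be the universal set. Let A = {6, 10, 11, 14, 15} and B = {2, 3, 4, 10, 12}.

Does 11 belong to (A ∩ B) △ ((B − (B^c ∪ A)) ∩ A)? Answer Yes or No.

No

11 ∈ A and 11 ∉ B, so 11 ∉ A ∩ B
11 ∉ B, so 11 ∈ B^c
11 ∈ B^c and 11 ∈ A, so 11 ∈ B^c ∪ A
11 ∉ B and 11 ∈ (B^c ∪ A), so 11 ∉ B − (B^c ∪ A)
11 ∉ (B − (B^c ∪ A)) and 11 ∈ A, so 11 ∉ (B − (B^c ∪ A)) ∩ A
11 ∉ (A ∩ B) and 11 ∉ ((B − (B^c ∪ A)) ∩ A), so 11 ∉ (A ∩ B) △ ((B − (B^c ∪ A)) ∩ A)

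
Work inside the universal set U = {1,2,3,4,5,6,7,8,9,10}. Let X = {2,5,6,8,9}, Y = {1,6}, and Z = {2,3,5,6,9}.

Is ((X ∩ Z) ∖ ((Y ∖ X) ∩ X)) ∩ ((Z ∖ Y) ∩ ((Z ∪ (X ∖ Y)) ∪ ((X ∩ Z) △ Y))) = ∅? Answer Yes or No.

No

X ∩ Z = {2,5,6,9}
Y ∖ X = {1}
(Y ∖ X) ∩ X = {}
(X ∩ Z) ∖ ((Y ∖ X) ∩ X) = {2,5,6,9}
Z ∖ Y = {2,3,5,9}
X ∖ Y = {2,5,8,9}
Z ∪ (X ∖ Y) = {2,3,5,6,8,9}
(X ∩ Z) △ Y = {1,2,5,9}
(Z ∪ (X ∖ Y)) ∪ ((X ∩ Z) △ Y) = {1,2,3,5,6,8,9}
(Z ∖ Y) ∩ ((Z ∪ (X ∖ Y)) ∪ ((X ∩ Z) △ Y)) = {2,3,5,9}
2 lies in both, so they are not disjoint.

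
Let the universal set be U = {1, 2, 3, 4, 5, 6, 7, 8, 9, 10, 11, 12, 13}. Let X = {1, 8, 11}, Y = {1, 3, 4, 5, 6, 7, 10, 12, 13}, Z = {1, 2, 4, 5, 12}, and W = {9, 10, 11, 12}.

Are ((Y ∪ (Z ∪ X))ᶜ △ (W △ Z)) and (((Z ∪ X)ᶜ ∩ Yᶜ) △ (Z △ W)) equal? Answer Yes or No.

Z ∪ X = {1, 2, 4, 5, 8, 11, 12}
Y ∪ (Z ∪ X) = {1, 2, 3, 4, 5, 6, 7, 8, 10, 11, 12, 13}
(Y ∪ (Z ∪ X))ᶜ = {9}
W △ Z = {1, 2, 4, 5, 9, 10, 11}
(Y ∪ (Z ∪ X))ᶜ △ (W △ Z) = {1, 2, 4, 5, 10, 11}
(Z ∪ X)ᶜ = {3, 6, 7, 9, 10, 13}
Yᶜ = {2, 8, 9, 11}
(Z ∪ X)ᶜ ∩ Yᶜ = {9}
Z △ W = {1, 2, 4, 5, 9, 10, 11}
((Z ∪ X)ᶜ ∩ Yᶜ) △ (Z △ W) = {1, 2, 4, 5, 10, 11}
Both equal {1, 2, 4, 5, 10, 11}, so (Y ∪ (Z ∪ X))ᶜ △ (W △ Z) = ((Z ∪ X)ᶜ ∩ Yᶜ) △ (Z △ W).

Yes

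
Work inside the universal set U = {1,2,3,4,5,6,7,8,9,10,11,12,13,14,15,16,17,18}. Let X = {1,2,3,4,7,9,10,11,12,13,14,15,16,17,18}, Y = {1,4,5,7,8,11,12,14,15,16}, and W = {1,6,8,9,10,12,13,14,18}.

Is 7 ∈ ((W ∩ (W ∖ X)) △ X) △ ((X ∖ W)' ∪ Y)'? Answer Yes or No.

Yes

7 ∉ W and 7 ∈ X, so 7 ∉ W ∖ X
7 ∉ W and 7 ∉ (W ∖ X), so 7 ∉ W ∩ (W ∖ X)
7 ∉ (W ∩ (W ∖ X)) and 7 ∈ X, so 7 ∈ (W ∩ (W ∖ X)) △ X
7 ∈ X and 7 ∉ W, so 7 ∈ X ∖ W
7 ∉ (X ∖ W)' since 7 ∈ (X ∖ W)
7 ∉ (X ∖ W)' and 7 ∈ Y, so 7 ∈ (X ∖ W)' ∪ Y
7 ∉ ((X ∖ W)' ∪ Y)' since 7 ∈ ((X ∖ W)' ∪ Y)
7 ∈ ((W ∩ (W ∖ X)) △ X) and 7 ∉ ((X ∖ W)' ∪ Y)', so 7 ∈ ((W ∩ (W ∖ X)) △ X) △ ((X ∖ W)' ∪ Y)'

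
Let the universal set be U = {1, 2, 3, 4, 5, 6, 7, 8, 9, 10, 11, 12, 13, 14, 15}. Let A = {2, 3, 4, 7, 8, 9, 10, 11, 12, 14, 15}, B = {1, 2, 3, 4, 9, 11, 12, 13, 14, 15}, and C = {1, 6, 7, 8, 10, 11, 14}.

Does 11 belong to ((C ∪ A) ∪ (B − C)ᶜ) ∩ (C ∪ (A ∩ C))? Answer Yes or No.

Yes

11 ∈ C and 11 ∈ A, so 11 ∈ C ∪ A
11 ∈ B and 11 ∈ C, so 11 ∉ B − C
11 ∈ (B − C)ᶜ since 11 ∉ (B − C)
11 ∈ (C ∪ A) and 11 ∈ (B − C)ᶜ, so 11 ∈ (C ∪ A) ∪ (B − C)ᶜ
11 ∈ A and 11 ∈ C, so 11 ∈ A ∩ C
11 ∈ C and 11 ∈ (A ∩ C), so 11 ∈ C ∪ (A ∩ C)
11 ∈ ((C ∪ A) ∪ (B − C)ᶜ) and 11 ∈ (C ∪ (A ∩ C)), so 11 ∈ ((C ∪ A) ∪ (B − C)ᶜ) ∩ (C ∪ (A ∩ C))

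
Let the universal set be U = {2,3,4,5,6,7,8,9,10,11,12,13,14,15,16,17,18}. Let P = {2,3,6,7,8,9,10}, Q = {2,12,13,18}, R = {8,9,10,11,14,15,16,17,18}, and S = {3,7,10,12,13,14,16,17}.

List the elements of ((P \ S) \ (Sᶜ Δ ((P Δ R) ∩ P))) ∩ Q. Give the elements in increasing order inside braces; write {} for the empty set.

P \ S = {2,6,8,9}
Sᶜ = {2,4,5,6,8,9,11,15,18}
P Δ R = {2,3,6,7,11,14,15,16,17,18}
(P Δ R) ∩ P = {2,3,6,7}
Sᶜ Δ ((P Δ R) ∩ P) = {3,4,5,7,8,9,11,15,18}
(P \ S) \ (Sᶜ Δ ((P Δ R) ∩ P)) = {2,6}
((P \ S) \ (Sᶜ Δ ((P Δ R) ∩ P))) ∩ Q = {2}

{2}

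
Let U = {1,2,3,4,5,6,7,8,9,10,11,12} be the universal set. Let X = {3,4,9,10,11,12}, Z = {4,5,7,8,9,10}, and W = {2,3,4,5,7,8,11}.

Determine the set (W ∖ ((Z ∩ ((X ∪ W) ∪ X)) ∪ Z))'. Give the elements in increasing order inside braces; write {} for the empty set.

X ∪ W = {2,3,4,5,7,8,9,10,11,12}
(X ∪ W) ∪ X = {2,3,4,5,7,8,9,10,11,12}
Z ∩ ((X ∪ W) ∪ X) = {4,5,7,8,9,10}
(Z ∩ ((X ∪ W) ∪ X)) ∪ Z = {4,5,7,8,9,10}
W ∖ ((Z ∩ ((X ∪ W) ∪ X)) ∪ Z) = {2,3,11}
(W ∖ ((Z ∩ ((X ∪ W) ∪ X)) ∪ Z))' = {1,4,5,6,7,8,9,10,12}

{1,4,5,6,7,8,9,10,12}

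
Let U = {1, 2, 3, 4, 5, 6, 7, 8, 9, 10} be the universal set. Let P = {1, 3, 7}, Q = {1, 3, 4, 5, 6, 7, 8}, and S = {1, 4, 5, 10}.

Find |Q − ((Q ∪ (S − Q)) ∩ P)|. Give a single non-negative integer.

S − Q = {10}
Q ∪ (S − Q) = {1, 3, 4, 5, 6, 7, 8, 10}
(Q ∪ (S − Q)) ∩ P = {1, 3, 7}
Q − ((Q ∪ (S − Q)) ∩ P) = {4, 5, 6, 8}
|Q − ((Q ∪ (S − Q)) ∩ P)| = 4

4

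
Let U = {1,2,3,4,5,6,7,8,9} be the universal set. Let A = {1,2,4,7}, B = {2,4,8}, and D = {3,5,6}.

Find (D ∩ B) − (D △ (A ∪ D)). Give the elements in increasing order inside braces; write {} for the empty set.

{}

D ∩ B = {}
A ∪ D = {1,2,3,4,5,6,7}
D △ (A ∪ D) = {1,2,4,7}
(D ∩ B) − (D △ (A ∪ D)) = {}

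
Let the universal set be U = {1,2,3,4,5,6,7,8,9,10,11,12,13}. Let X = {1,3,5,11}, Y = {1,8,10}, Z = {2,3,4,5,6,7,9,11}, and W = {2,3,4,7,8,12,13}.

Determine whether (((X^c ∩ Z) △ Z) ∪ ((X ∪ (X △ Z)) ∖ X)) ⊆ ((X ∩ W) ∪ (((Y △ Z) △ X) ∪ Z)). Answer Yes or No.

X^c = {2,4,6,7,8,9,10,12,13}
X^c ∩ Z = {2,4,6,7,9}
(X^c ∩ Z) △ Z = {3,5,11}
X △ Z = {1,2,4,6,7,9}
X ∪ (X △ Z) = {1,2,3,4,5,6,7,9,11}
(X ∪ (X △ Z)) ∖ X = {2,4,6,7,9}
((X^c ∩ Z) △ Z) ∪ ((X ∪ (X △ Z)) ∖ X) = {2,3,4,5,6,7,9,11}
X ∩ W = {3}
Y △ Z = {1,2,3,4,5,6,7,8,9,10,11}
(Y △ Z) △ X = {2,4,6,7,8,9,10}
((Y △ Z) △ X) ∪ Z = {2,3,4,5,6,7,8,9,10,11}
(X ∩ W) ∪ (((Y △ Z) △ X) ∪ Z) = {2,3,4,5,6,7,8,9,10,11}
Every element of {2,3,4,5,6,7,9,11} is in {2,3,4,5,6,7,8,9,10,11}, so ((X^c ∩ Z) △ Z) ∪ ((X ∪ (X △ Z)) ∖ X) ⊆ (X ∩ W) ∪ (((Y △ Z) △ X) ∪ Z).

Yes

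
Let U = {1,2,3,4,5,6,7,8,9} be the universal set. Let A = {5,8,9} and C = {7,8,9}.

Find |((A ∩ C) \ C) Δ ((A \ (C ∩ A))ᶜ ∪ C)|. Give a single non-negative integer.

8

A ∩ C = {8,9}
(A ∩ C) \ C = {}
C ∩ A = {8,9}
A \ (C ∩ A) = {5}
(A \ (C ∩ A))ᶜ = {1,2,3,4,6,7,8,9}
(A \ (C ∩ A))ᶜ ∪ C = {1,2,3,4,6,7,8,9}
((A ∩ C) \ C) Δ ((A \ (C ∩ A))ᶜ ∪ C) = {1,2,3,4,6,7,8,9}
|((A ∩ C) \ C) Δ ((A \ (C ∩ A))ᶜ ∪ C)| = 8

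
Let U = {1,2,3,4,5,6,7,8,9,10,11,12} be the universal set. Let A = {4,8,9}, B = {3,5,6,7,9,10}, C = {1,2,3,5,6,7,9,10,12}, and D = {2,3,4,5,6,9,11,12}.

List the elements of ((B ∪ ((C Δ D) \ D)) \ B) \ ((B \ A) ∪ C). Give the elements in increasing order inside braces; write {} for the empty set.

C Δ D = {1,4,7,10,11}
(C Δ D) \ D = {1,7,10}
B ∪ ((C Δ D) \ D) = {1,3,5,6,7,9,10}
(B ∪ ((C Δ D) \ D)) \ B = {1}
B \ A = {3,5,6,7,10}
(B \ A) ∪ C = {1,2,3,5,6,7,9,10,12}
((B ∪ ((C Δ D) \ D)) \ B) \ ((B \ A) ∪ C) = {}

{}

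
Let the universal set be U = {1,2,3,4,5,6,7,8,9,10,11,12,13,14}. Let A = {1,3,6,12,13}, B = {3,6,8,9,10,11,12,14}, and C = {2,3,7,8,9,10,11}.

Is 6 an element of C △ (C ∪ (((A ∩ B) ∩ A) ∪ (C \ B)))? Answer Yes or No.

6 ∈ A and 6 ∈ B, so 6 ∈ A ∩ B
6 ∈ (A ∩ B) and 6 ∈ A, so 6 ∈ (A ∩ B) ∩ A
6 ∉ C and 6 ∈ B, so 6 ∉ C \ B
6 ∈ ((A ∩ B) ∩ A) and 6 ∉ (C \ B), so 6 ∈ ((A ∩ B) ∩ A) ∪ (C \ B)
6 ∉ C and 6 ∈ (((A ∩ B) ∩ A) ∪ (C \ B)), so 6 ∈ C ∪ (((A ∩ B) ∩ A) ∪ (C \ B))
6 ∉ C and 6 ∈ (C ∪ (((A ∩ B) ∩ A) ∪ (C \ B))), so 6 ∈ C △ (C ∪ (((A ∩ B) ∩ A) ∪ (C \ B)))

Yes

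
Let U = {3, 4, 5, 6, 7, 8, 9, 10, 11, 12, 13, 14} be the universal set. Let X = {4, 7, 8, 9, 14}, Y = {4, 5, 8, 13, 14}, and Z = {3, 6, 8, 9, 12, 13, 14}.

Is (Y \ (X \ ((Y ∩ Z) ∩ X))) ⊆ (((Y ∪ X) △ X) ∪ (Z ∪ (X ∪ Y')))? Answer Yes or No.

Yes

Y ∩ Z = {8, 13, 14}
(Y ∩ Z) ∩ X = {8, 14}
X \ ((Y ∩ Z) ∩ X) = {4, 7, 9}
Y \ (X \ ((Y ∩ Z) ∩ X)) = {5, 8, 13, 14}
Y ∪ X = {4, 5, 7, 8, 9, 13, 14}
(Y ∪ X) △ X = {5, 13}
Y' = {3, 6, 7, 9, 10, 11, 12}
X ∪ Y' = {3, 4, 6, 7, 8, 9, 10, 11, 12, 14}
Z ∪ (X ∪ Y') = {3, 4, 6, 7, 8, 9, 10, 11, 12, 13, 14}
((Y ∪ X) △ X) ∪ (Z ∪ (X ∪ Y')) = {3, 4, 5, 6, 7, 8, 9, 10, 11, 12, 13, 14}
Every element of {5, 8, 13, 14} is in {3, 4, 5, 6, 7, 8, 9, 10, 11, 12, 13, 14}, so Y \ (X \ ((Y ∩ Z) ∩ X)) ⊆ ((Y ∪ X) △ X) ∪ (Z ∪ (X ∪ Y')).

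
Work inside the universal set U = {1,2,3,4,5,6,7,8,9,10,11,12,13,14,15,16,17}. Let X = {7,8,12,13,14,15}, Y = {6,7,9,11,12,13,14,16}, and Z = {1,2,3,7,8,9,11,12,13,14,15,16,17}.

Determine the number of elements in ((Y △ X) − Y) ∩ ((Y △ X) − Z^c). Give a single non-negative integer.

2

Y △ X = {6,8,9,11,15,16}
(Y △ X) − Y = {8,15}
Z^c = {4,5,6,10}
(Y △ X) − Z^c = {8,9,11,15,16}
((Y △ X) − Y) ∩ ((Y △ X) − Z^c) = {8,15}
|((Y △ X) − Y) ∩ ((Y △ X) − Z^c)| = 2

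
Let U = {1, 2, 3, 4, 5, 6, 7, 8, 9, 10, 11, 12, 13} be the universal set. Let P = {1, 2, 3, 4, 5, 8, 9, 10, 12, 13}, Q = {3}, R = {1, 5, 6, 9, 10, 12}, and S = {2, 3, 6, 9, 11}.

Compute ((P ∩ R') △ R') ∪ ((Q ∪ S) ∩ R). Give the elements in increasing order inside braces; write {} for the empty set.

{6, 7, 9, 11}

R' = {2, 3, 4, 7, 8, 11, 13}
P ∩ R' = {2, 3, 4, 8, 13}
(P ∩ R') △ R' = {7, 11}
Q ∪ S = {2, 3, 6, 9, 11}
(Q ∪ S) ∩ R = {6, 9}
((P ∩ R') △ R') ∪ ((Q ∪ S) ∩ R) = {6, 7, 9, 11}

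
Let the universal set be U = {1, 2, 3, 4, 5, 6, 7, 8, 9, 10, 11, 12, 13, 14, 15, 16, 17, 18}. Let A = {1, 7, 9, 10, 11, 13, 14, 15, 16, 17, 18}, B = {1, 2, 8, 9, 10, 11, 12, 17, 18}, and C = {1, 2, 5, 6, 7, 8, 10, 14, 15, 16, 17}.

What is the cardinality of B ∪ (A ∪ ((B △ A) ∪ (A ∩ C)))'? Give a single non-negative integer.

13

B △ A = {2, 7, 8, 12, 13, 14, 15, 16}
A ∩ C = {1, 7, 10, 14, 15, 16, 17}
(B △ A) ∪ (A ∩ C) = {1, 2, 7, 8, 10, 12, 13, 14, 15, 16, 17}
A ∪ ((B △ A) ∪ (A ∩ C)) = {1, 2, 7, 8, 9, 10, 11, 12, 13, 14, 15, 16, 17, 18}
(A ∪ ((B △ A) ∪ (A ∩ C)))' = {3, 4, 5, 6}
B ∪ (A ∪ ((B △ A) ∪ (A ∩ C)))' = {1, 2, 3, 4, 5, 6, 8, 9, 10, 11, 12, 17, 18}
|B ∪ (A ∪ ((B △ A) ∪ (A ∩ C)))'| = 13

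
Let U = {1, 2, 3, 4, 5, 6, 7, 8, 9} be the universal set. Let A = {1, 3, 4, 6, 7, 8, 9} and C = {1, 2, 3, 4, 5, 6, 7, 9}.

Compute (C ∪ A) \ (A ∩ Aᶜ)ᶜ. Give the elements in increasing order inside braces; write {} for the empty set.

{}

C ∪ A = {1, 2, 3, 4, 5, 6, 7, 8, 9}
Aᶜ = {2, 5}
A ∩ Aᶜ = {}
(A ∩ Aᶜ)ᶜ = {1, 2, 3, 4, 5, 6, 7, 8, 9}
(C ∪ A) \ (A ∩ Aᶜ)ᶜ = {}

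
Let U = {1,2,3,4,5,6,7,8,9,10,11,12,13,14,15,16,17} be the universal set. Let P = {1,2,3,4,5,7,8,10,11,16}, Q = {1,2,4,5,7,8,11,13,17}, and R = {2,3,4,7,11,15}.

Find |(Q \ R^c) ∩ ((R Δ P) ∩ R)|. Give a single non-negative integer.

R^c = {1,5,6,8,9,10,12,13,14,16,17}
Q \ R^c = {2,4,7,11}
R Δ P = {1,5,8,10,15,16}
(R Δ P) ∩ R = {15}
(Q \ R^c) ∩ ((R Δ P) ∩ R) = {}
|(Q \ R^c) ∩ ((R Δ P) ∩ R)| = 0

0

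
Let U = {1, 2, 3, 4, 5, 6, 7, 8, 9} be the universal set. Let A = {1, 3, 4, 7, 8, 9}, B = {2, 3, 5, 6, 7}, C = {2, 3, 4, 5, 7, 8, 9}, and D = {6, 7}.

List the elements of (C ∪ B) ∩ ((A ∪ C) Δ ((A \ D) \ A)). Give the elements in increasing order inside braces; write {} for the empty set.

C ∪ B = {2, 3, 4, 5, 6, 7, 8, 9}
A ∪ C = {1, 2, 3, 4, 5, 7, 8, 9}
A \ D = {1, 3, 4, 8, 9}
(A \ D) \ A = {}
(A ∪ C) Δ ((A \ D) \ A) = {1, 2, 3, 4, 5, 7, 8, 9}
(C ∪ B) ∩ ((A ∪ C) Δ ((A \ D) \ A)) = {2, 3, 4, 5, 7, 8, 9}

{2, 3, 4, 5, 7, 8, 9}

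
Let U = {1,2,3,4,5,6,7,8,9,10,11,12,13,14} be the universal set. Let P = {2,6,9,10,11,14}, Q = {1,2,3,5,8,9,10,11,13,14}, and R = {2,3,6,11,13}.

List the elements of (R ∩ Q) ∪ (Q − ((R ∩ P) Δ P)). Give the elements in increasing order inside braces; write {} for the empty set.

{1,2,3,5,8,11,13}

R ∩ Q = {2,3,11,13}
R ∩ P = {2,6,11}
(R ∩ P) Δ P = {9,10,14}
Q − ((R ∩ P) Δ P) = {1,2,3,5,8,11,13}
(R ∩ Q) ∪ (Q − ((R ∩ P) Δ P)) = {1,2,3,5,8,11,13}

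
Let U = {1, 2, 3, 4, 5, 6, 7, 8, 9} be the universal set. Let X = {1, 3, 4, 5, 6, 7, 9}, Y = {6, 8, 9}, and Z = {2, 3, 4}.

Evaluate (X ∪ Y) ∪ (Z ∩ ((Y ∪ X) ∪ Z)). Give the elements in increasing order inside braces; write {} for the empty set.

{1, 2, 3, 4, 5, 6, 7, 8, 9}

X ∪ Y = {1, 3, 4, 5, 6, 7, 8, 9}
Y ∪ X = {1, 3, 4, 5, 6, 7, 8, 9}
(Y ∪ X) ∪ Z = {1, 2, 3, 4, 5, 6, 7, 8, 9}
Z ∩ ((Y ∪ X) ∪ Z) = {2, 3, 4}
(X ∪ Y) ∪ (Z ∩ ((Y ∪ X) ∪ Z)) = {1, 2, 3, 4, 5, 6, 7, 8, 9}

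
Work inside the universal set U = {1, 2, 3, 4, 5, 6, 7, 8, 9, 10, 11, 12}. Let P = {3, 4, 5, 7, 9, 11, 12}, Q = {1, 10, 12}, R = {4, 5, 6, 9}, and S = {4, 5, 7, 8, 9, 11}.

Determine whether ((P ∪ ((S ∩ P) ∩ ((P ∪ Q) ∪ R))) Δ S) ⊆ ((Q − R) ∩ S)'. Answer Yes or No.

S ∩ P = {4, 5, 7, 9, 11}
P ∪ Q = {1, 3, 4, 5, 7, 9, 10, 11, 12}
(P ∪ Q) ∪ R = {1, 3, 4, 5, 6, 7, 9, 10, 11, 12}
(S ∩ P) ∩ ((P ∪ Q) ∪ R) = {4, 5, 7, 9, 11}
P ∪ ((S ∩ P) ∩ ((P ∪ Q) ∪ R)) = {3, 4, 5, 7, 9, 11, 12}
(P ∪ ((S ∩ P) ∩ ((P ∪ Q) ∪ R))) Δ S = {3, 8, 12}
Q − R = {1, 10, 12}
(Q − R) ∩ S = {}
((Q − R) ∩ S)' = {1, 2, 3, 4, 5, 6, 7, 8, 9, 10, 11, 12}
Every element of {3, 8, 12} is in {1, 2, 3, 4, 5, 6, 7, 8, 9, 10, 11, 12}, so (P ∪ ((S ∩ P) ∩ ((P ∪ Q) ∪ R))) Δ S ⊆ ((Q − R) ∩ S)'.

Yes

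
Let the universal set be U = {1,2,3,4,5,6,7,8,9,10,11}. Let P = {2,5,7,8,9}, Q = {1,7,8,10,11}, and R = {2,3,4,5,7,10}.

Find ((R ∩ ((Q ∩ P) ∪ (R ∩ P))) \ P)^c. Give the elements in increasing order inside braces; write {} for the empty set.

{1,2,3,4,5,6,7,8,9,10,11}

Q ∩ P = {7,8}
R ∩ P = {2,5,7}
(Q ∩ P) ∪ (R ∩ P) = {2,5,7,8}
R ∩ ((Q ∩ P) ∪ (R ∩ P)) = {2,5,7}
(R ∩ ((Q ∩ P) ∪ (R ∩ P))) \ P = {}
((R ∩ ((Q ∩ P) ∪ (R ∩ P))) \ P)^c = {1,2,3,4,5,6,7,8,9,10,11}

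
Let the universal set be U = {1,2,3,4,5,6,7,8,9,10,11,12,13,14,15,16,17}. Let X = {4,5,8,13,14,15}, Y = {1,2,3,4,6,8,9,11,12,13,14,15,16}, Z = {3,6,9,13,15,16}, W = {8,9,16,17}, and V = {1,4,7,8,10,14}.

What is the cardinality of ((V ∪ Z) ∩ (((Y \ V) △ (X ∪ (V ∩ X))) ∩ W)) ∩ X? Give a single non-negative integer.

V ∪ Z = {1,3,4,6,7,8,9,10,13,14,15,16}
Y \ V = {2,3,6,9,11,12,13,15,16}
V ∩ X = {4,8,14}
X ∪ (V ∩ X) = {4,5,8,13,14,15}
(Y \ V) △ (X ∪ (V ∩ X)) = {2,3,4,5,6,8,9,11,12,14,16}
((Y \ V) △ (X ∪ (V ∩ X))) ∩ W = {8,9,16}
(V ∪ Z) ∩ (((Y \ V) △ (X ∪ (V ∩ X))) ∩ W) = {8,9,16}
((V ∪ Z) ∩ (((Y \ V) △ (X ∪ (V ∩ X))) ∩ W)) ∩ X = {8}
|((V ∪ Z) ∩ (((Y \ V) △ (X ∪ (V ∩ X))) ∩ W)) ∩ X| = 1

1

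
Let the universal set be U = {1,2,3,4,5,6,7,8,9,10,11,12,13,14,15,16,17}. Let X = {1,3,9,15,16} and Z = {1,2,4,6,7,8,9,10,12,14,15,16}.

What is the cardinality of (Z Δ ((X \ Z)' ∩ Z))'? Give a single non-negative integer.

17

X \ Z = {3}
(X \ Z)' = {1,2,4,5,6,7,8,9,10,11,12,13,14,15,16,17}
(X \ Z)' ∩ Z = {1,2,4,6,7,8,9,10,12,14,15,16}
Z Δ ((X \ Z)' ∩ Z) = {}
(Z Δ ((X \ Z)' ∩ Z))' = {1,2,3,4,5,6,7,8,9,10,11,12,13,14,15,16,17}
|(Z Δ ((X \ Z)' ∩ Z))'| = 17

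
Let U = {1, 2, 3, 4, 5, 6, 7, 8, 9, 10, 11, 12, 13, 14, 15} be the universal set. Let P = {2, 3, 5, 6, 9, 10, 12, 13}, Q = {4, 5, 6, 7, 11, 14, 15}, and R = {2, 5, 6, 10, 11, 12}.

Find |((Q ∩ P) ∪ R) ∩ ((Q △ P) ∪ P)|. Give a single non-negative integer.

Q ∩ P = {5, 6}
(Q ∩ P) ∪ R = {2, 5, 6, 10, 11, 12}
Q △ P = {2, 3, 4, 7, 9, 10, 11, 12, 13, 14, 15}
(Q △ P) ∪ P = {2, 3, 4, 5, 6, 7, 9, 10, 11, 12, 13, 14, 15}
((Q ∩ P) ∪ R) ∩ ((Q △ P) ∪ P) = {2, 5, 6, 10, 11, 12}
|((Q ∩ P) ∪ R) ∩ ((Q △ P) ∪ P)| = 6

6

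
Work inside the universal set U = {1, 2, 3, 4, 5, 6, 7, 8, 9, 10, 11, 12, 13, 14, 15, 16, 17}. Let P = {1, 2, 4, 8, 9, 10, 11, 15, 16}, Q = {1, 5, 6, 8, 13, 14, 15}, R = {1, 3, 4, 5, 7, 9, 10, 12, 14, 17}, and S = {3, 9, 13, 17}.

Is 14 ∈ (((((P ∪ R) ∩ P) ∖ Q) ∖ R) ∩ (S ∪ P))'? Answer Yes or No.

14 ∉ P and 14 ∈ R, so 14 ∈ P ∪ R
14 ∈ (P ∪ R) and 14 ∉ P, so 14 ∉ (P ∪ R) ∩ P
14 ∉ ((P ∪ R) ∩ P) and 14 ∈ Q, so 14 ∉ ((P ∪ R) ∩ P) ∖ Q
14 ∉ (((P ∪ R) ∩ P) ∖ Q) and 14 ∈ R, so 14 ∉ (((P ∪ R) ∩ P) ∖ Q) ∖ R
14 ∉ S and 14 ∉ P, so 14 ∉ S ∪ P
14 ∉ ((((P ∪ R) ∩ P) ∖ Q) ∖ R) and 14 ∉ (S ∪ P), so 14 ∉ ((((P ∪ R) ∩ P) ∖ Q) ∖ R) ∩ (S ∪ P)
14 ∈ (((((P ∪ R) ∩ P) ∖ Q) ∖ R) ∩ (S ∪ P))' since 14 ∉ (((((P ∪ R) ∩ P) ∖ Q) ∖ R) ∩ (S ∪ P))

Yes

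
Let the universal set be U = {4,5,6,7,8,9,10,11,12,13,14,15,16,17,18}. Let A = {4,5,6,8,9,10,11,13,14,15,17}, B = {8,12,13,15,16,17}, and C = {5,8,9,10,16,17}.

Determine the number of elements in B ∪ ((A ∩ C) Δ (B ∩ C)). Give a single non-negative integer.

9

A ∩ C = {5,8,9,10,17}
B ∩ C = {8,16,17}
(A ∩ C) Δ (B ∩ C) = {5,9,10,16}
B ∪ ((A ∩ C) Δ (B ∩ C)) = {5,8,9,10,12,13,15,16,17}
|B ∪ ((A ∩ C) Δ (B ∩ C))| = 9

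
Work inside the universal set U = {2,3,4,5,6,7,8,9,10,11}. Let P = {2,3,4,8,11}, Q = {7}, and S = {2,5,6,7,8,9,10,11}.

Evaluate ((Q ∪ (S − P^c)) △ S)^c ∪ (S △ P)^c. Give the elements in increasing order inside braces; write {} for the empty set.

{2,3,4,7,8,11}

P^c = {5,6,7,9,10}
S − P^c = {2,8,11}
Q ∪ (S − P^c) = {2,7,8,11}
(Q ∪ (S − P^c)) △ S = {5,6,9,10}
((Q ∪ (S − P^c)) △ S)^c = {2,3,4,7,8,11}
S △ P = {3,4,5,6,7,9,10}
(S △ P)^c = {2,8,11}
((Q ∪ (S − P^c)) △ S)^c ∪ (S △ P)^c = {2,3,4,7,8,11}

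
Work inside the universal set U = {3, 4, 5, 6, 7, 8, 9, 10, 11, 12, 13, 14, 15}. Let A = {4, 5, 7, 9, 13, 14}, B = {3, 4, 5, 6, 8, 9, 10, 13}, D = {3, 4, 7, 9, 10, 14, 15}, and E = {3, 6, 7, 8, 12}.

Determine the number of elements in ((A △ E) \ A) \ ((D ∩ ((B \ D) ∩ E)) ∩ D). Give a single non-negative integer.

A △ E = {3, 4, 5, 6, 8, 9, 12, 13, 14}
(A △ E) \ A = {3, 6, 8, 12}
B \ D = {5, 6, 8, 13}
(B \ D) ∩ E = {6, 8}
D ∩ ((B \ D) ∩ E) = {}
(D ∩ ((B \ D) ∩ E)) ∩ D = {}
((A △ E) \ A) \ ((D ∩ ((B \ D) ∩ E)) ∩ D) = {3, 6, 8, 12}
|((A △ E) \ A) \ ((D ∩ ((B \ D) ∩ E)) ∩ D)| = 4

4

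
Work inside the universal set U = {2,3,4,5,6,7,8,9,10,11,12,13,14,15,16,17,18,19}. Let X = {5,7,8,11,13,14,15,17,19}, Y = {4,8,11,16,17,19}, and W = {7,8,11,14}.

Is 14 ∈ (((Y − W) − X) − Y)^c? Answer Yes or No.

14 ∉ Y and 14 ∈ W, so 14 ∉ Y − W
14 ∉ (Y − W) and 14 ∈ X, so 14 ∉ (Y − W) − X
14 ∉ ((Y − W) − X) and 14 ∉ Y, so 14 ∉ ((Y − W) − X) − Y
14 ∈ (((Y − W) − X) − Y)^c since 14 ∉ (((Y − W) − X) − Y)

Yes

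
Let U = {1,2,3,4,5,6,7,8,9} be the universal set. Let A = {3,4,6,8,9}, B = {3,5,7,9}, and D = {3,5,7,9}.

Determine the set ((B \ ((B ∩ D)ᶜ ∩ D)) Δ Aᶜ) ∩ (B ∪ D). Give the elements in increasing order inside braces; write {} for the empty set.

{3,9}

B ∩ D = {3,5,7,9}
(B ∩ D)ᶜ = {1,2,4,6,8}
(B ∩ D)ᶜ ∩ D = {}
B \ ((B ∩ D)ᶜ ∩ D) = {3,5,7,9}
Aᶜ = {1,2,5,7}
(B \ ((B ∩ D)ᶜ ∩ D)) Δ Aᶜ = {1,2,3,9}
B ∪ D = {3,5,7,9}
((B \ ((B ∩ D)ᶜ ∩ D)) Δ Aᶜ) ∩ (B ∪ D) = {3,9}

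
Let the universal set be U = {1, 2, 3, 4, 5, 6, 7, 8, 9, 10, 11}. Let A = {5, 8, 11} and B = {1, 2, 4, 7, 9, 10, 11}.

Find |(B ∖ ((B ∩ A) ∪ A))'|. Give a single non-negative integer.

5

B ∩ A = {11}
(B ∩ A) ∪ A = {5, 8, 11}
B ∖ ((B ∩ A) ∪ A) = {1, 2, 4, 7, 9, 10}
(B ∖ ((B ∩ A) ∪ A))' = {3, 5, 6, 8, 11}
|(B ∖ ((B ∩ A) ∪ A))'| = 5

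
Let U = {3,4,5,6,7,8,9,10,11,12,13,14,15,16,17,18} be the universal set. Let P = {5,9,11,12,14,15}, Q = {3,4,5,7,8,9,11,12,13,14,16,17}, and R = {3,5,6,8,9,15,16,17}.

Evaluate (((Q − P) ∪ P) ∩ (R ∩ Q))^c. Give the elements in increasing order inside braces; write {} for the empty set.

{4,6,7,10,11,12,13,14,15,18}

Q − P = {3,4,7,8,13,16,17}
(Q − P) ∪ P = {3,4,5,7,8,9,11,12,13,14,15,16,17}
R ∩ Q = {3,5,8,9,16,17}
((Q − P) ∪ P) ∩ (R ∩ Q) = {3,5,8,9,16,17}
(((Q − P) ∪ P) ∩ (R ∩ Q))^c = {4,6,7,10,11,12,13,14,15,18}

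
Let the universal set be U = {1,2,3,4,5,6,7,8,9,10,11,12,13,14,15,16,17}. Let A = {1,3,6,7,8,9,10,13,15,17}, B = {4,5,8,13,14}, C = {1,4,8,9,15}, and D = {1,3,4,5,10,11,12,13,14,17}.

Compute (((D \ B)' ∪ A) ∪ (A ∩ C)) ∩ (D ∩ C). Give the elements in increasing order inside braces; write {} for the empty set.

D \ B = {1,3,10,11,12,17}
(D \ B)' = {2,4,5,6,7,8,9,13,14,15,16}
(D \ B)' ∪ A = {1,2,3,4,5,6,7,8,9,10,13,14,15,16,17}
A ∩ C = {1,8,9,15}
((D \ B)' ∪ A) ∪ (A ∩ C) = {1,2,3,4,5,6,7,8,9,10,13,14,15,16,17}
D ∩ C = {1,4}
(((D \ B)' ∪ A) ∪ (A ∩ C)) ∩ (D ∩ C) = {1,4}

{1,4}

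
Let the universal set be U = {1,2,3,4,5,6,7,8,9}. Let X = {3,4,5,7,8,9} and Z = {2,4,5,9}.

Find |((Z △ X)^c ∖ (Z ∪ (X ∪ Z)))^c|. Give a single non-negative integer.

7

Z △ X = {2,3,7,8}
(Z △ X)^c = {1,4,5,6,9}
X ∪ Z = {2,3,4,5,7,8,9}
Z ∪ (X ∪ Z) = {2,3,4,5,7,8,9}
(Z △ X)^c ∖ (Z ∪ (X ∪ Z)) = {1,6}
((Z △ X)^c ∖ (Z ∪ (X ∪ Z)))^c = {2,3,4,5,7,8,9}
|((Z △ X)^c ∖ (Z ∪ (X ∪ Z)))^c| = 7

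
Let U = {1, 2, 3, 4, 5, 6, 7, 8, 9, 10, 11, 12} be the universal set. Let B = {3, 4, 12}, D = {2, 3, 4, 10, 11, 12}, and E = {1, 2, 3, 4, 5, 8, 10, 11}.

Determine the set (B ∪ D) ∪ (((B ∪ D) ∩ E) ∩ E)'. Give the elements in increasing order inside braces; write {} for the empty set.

B ∪ D = {2, 3, 4, 10, 11, 12}
(B ∪ D) ∩ E = {2, 3, 4, 10, 11}
((B ∪ D) ∩ E) ∩ E = {2, 3, 4, 10, 11}
(((B ∪ D) ∩ E) ∩ E)' = {1, 5, 6, 7, 8, 9, 12}
(B ∪ D) ∪ (((B ∪ D) ∩ E) ∩ E)' = {1, 2, 3, 4, 5, 6, 7, 8, 9, 10, 11, 12}

{1, 2, 3, 4, 5, 6, 7, 8, 9, 10, 11, 12}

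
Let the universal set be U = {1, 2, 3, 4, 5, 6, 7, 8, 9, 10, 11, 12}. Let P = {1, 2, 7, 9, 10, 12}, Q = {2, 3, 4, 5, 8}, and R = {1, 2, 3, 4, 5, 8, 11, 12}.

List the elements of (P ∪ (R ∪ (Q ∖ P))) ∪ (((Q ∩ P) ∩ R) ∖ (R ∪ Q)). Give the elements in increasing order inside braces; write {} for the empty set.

{1, 2, 3, 4, 5, 7, 8, 9, 10, 11, 12}

Q ∖ P = {3, 4, 5, 8}
R ∪ (Q ∖ P) = {1, 2, 3, 4, 5, 8, 11, 12}
P ∪ (R ∪ (Q ∖ P)) = {1, 2, 3, 4, 5, 7, 8, 9, 10, 11, 12}
Q ∩ P = {2}
(Q ∩ P) ∩ R = {2}
R ∪ Q = {1, 2, 3, 4, 5, 8, 11, 12}
((Q ∩ P) ∩ R) ∖ (R ∪ Q) = {}
(P ∪ (R ∪ (Q ∖ P))) ∪ (((Q ∩ P) ∩ R) ∖ (R ∪ Q)) = {1, 2, 3, 4, 5, 7, 8, 9, 10, 11, 12}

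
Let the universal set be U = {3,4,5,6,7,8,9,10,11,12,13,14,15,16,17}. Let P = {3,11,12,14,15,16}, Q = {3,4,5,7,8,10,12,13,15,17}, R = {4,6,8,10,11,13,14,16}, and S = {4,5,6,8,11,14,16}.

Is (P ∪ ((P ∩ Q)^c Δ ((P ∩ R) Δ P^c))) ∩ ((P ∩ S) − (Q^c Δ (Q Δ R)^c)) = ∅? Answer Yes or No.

Yes

P ∩ Q = {3,12,15}
(P ∩ Q)^c = {4,5,6,7,8,9,10,11,13,14,16,17}
P ∩ R = {11,14,16}
P^c = {4,5,6,7,8,9,10,13,17}
(P ∩ R) Δ P^c = {4,5,6,7,8,9,10,11,13,14,16,17}
(P ∩ Q)^c Δ ((P ∩ R) Δ P^c) = {}
P ∪ ((P ∩ Q)^c Δ ((P ∩ R) Δ P^c)) = {3,11,12,14,15,16}
P ∩ S = {11,14,16}
Q^c = {6,9,11,14,16}
Q Δ R = {3,5,6,7,11,12,14,15,16,17}
(Q Δ R)^c = {4,8,9,10,13}
Q^c Δ (Q Δ R)^c = {4,6,8,10,11,13,14,16}
(P ∩ S) − (Q^c Δ (Q Δ R)^c) = {}
{3,11,12,14,15,16} and {} share no elements.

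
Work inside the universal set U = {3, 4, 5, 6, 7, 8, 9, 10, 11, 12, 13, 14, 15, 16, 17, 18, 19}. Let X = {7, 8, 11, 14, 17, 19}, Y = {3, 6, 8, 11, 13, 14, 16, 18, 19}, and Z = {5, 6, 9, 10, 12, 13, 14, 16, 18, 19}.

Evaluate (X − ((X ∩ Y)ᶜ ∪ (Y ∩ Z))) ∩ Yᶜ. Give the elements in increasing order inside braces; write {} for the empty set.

X ∩ Y = {8, 11, 14, 19}
(X ∩ Y)ᶜ = {3, 4, 5, 6, 7, 9, 10, 12, 13, 15, 16, 17, 18}
Y ∩ Z = {6, 13, 14, 16, 18, 19}
(X ∩ Y)ᶜ ∪ (Y ∩ Z) = {3, 4, 5, 6, 7, 9, 10, 12, 13, 14, 15, 16, 17, 18, 19}
X − ((X ∩ Y)ᶜ ∪ (Y ∩ Z)) = {8, 11}
Yᶜ = {4, 5, 7, 9, 10, 12, 15, 17}
(X − ((X ∩ Y)ᶜ ∪ (Y ∩ Z))) ∩ Yᶜ = {}

{}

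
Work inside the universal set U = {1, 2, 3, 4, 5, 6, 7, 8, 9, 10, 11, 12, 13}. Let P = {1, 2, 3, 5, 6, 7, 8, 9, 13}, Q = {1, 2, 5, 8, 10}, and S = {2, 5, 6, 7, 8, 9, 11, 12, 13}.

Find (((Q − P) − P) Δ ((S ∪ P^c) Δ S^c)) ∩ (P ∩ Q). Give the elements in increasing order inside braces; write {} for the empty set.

{1, 2, 5, 8}

Q − P = {10}
(Q − P) − P = {10}
P^c = {4, 10, 11, 12}
S ∪ P^c = {2, 4, 5, 6, 7, 8, 9, 10, 11, 12, 13}
S^c = {1, 3, 4, 10}
(S ∪ P^c) Δ S^c = {1, 2, 3, 5, 6, 7, 8, 9, 11, 12, 13}
((Q − P) − P) Δ ((S ∪ P^c) Δ S^c) = {1, 2, 3, 5, 6, 7, 8, 9, 10, 11, 12, 13}
P ∩ Q = {1, 2, 5, 8}
(((Q − P) − P) Δ ((S ∪ P^c) Δ S^c)) ∩ (P ∩ Q) = {1, 2, 5, 8}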